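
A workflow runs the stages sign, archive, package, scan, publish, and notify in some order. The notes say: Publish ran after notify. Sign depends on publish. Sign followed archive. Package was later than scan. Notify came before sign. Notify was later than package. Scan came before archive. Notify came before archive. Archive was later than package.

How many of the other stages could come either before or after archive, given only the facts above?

1

Forced before archive: notify, package, and scan; forced after archive: sign.
That leaves publish with no forced order relative to archive — 1.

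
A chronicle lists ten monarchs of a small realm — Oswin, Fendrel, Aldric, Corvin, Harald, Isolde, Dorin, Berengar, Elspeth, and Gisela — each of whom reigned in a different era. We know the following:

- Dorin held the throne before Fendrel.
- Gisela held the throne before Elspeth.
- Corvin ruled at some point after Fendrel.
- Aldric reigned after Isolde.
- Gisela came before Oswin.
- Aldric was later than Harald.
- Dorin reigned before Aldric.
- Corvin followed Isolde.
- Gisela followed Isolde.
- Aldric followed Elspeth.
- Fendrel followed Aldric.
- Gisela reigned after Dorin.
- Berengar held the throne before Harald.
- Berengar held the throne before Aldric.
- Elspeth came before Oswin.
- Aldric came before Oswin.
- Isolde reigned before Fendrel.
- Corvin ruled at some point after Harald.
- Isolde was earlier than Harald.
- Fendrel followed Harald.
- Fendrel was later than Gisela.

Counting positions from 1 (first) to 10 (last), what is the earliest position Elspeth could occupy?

4

Dorin, Gisela, and Isolde must all come before Elspeth — 3 forced predecessors.
Nothing else is forced ahead of Elspeth, so their earliest slot is position 3 + 1 = 4.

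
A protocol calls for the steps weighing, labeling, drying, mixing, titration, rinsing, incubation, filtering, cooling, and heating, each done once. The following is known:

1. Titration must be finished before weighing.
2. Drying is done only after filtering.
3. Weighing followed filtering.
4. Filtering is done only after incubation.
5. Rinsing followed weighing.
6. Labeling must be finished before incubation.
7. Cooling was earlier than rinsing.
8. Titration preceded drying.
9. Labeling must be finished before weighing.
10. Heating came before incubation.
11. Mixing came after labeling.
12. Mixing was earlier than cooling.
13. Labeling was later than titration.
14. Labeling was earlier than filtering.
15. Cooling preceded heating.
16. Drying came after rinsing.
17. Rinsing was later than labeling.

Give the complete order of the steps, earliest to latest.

The constraints fix every adjacent pair, so only one ordering works:
titration → labeling → mixing → cooling → heating → incubation → filtering → weighing → rinsing → drying.

titration, labeling, mixing, cooling, heating, incubation, filtering, weighing, rinsing, drying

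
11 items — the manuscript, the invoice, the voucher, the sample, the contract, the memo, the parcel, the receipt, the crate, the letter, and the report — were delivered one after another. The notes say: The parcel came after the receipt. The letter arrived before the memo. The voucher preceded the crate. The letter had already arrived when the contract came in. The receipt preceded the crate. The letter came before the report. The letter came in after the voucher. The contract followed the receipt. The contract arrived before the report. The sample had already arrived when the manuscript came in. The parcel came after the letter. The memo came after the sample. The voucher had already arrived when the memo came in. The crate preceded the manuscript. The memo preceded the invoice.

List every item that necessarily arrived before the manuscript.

the crate, the receipt, the sample, the voucher

Directly stated before the manuscript: the crate and the sample.
The receipt reaches the manuscript via the receipt → the crate → the manuscript.
The voucher reaches the manuscript via the voucher → the crate → the manuscript.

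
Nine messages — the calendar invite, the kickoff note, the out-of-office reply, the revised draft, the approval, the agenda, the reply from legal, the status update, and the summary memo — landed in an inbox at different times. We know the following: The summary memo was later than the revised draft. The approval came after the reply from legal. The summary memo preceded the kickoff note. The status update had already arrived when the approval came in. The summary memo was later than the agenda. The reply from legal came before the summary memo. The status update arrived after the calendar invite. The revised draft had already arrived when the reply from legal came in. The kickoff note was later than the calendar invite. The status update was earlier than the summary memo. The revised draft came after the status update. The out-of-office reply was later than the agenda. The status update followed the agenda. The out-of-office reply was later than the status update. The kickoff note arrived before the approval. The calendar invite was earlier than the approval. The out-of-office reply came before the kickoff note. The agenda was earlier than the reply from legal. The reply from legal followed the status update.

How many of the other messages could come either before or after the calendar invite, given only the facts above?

Forced after the calendar invite: the approval, the kickoff note, the out-of-office reply, the reply from legal, the revised draft, the status update, and the summary memo.
That leaves the agenda with no forced order relative to the calendar invite — 1.

1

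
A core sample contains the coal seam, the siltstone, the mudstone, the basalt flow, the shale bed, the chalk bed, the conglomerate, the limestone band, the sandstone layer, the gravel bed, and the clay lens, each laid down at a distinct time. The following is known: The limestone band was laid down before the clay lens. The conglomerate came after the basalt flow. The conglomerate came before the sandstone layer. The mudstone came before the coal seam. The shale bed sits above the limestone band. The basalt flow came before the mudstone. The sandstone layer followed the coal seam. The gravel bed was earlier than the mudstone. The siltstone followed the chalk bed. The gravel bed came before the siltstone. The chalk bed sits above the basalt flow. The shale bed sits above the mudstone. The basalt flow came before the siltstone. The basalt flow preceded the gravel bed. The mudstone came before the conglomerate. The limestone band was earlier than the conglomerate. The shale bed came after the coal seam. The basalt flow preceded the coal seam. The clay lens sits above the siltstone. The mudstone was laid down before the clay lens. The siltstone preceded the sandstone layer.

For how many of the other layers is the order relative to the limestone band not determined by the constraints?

Forced after the limestone band: the clay lens, the conglomerate, the sandstone layer, and the shale bed.
That leaves the basalt flow, the chalk bed, the coal seam, the gravel bed, the mudstone, and the siltstone with no forced order relative to the limestone band — 6.

6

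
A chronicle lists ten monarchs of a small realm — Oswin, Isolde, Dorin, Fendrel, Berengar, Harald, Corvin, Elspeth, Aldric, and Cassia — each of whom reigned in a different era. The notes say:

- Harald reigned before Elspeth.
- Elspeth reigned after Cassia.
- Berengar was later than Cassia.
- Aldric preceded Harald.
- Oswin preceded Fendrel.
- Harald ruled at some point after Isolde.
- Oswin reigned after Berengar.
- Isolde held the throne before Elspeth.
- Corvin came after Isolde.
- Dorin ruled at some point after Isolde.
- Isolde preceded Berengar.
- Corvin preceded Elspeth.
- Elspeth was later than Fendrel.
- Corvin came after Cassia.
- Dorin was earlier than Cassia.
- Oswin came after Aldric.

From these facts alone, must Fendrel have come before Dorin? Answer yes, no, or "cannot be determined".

no

Tracing the constraints gives Dorin → Cassia → Berengar → Oswin → Fendrel, so Dorin must come before Fendrel.
That means Fendrel cannot be before Dorin.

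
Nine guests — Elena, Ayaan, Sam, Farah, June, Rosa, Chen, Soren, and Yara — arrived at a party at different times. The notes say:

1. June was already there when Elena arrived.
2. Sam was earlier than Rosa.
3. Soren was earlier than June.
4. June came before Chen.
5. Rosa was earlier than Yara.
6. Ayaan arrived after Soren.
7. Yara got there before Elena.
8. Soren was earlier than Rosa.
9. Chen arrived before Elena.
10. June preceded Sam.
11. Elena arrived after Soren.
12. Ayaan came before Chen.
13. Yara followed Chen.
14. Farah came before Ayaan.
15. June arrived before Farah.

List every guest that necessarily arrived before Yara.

Ayaan, Chen, Farah, June, Rosa, Sam, Soren

Directly stated before Yara: Chen and Rosa.
Ayaan reaches Yara via Ayaan → Chen → Yara.
Farah reaches Yara via Farah → Ayaan → Chen → Yara.
June reaches Yara via June → Chen → Yara.
Likewise Sam and Soren each reach Yara by chaining the stated constraints.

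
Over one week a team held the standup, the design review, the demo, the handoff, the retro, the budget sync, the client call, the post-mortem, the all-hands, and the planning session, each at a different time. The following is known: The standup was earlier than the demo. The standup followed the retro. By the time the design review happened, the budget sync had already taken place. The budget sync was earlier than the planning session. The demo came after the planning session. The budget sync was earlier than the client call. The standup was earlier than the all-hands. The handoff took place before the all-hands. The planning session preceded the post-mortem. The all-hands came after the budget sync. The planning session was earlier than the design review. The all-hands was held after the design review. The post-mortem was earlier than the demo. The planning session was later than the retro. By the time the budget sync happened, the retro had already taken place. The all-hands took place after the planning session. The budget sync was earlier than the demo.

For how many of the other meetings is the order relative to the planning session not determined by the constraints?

3

Forced before the planning session: the budget sync and the retro; forced after the planning session: the all-hands, the demo, the design review, and the post-mortem.
That leaves the client call, the handoff, and the standup with no forced order relative to the planning session — 3.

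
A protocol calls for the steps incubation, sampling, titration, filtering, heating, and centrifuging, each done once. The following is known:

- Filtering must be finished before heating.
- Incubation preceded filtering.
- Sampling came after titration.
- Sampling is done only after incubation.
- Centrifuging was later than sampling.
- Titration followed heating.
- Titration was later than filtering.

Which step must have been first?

Incubation has a chain of constraints placing it before every other step, so incubation must be first.

incubation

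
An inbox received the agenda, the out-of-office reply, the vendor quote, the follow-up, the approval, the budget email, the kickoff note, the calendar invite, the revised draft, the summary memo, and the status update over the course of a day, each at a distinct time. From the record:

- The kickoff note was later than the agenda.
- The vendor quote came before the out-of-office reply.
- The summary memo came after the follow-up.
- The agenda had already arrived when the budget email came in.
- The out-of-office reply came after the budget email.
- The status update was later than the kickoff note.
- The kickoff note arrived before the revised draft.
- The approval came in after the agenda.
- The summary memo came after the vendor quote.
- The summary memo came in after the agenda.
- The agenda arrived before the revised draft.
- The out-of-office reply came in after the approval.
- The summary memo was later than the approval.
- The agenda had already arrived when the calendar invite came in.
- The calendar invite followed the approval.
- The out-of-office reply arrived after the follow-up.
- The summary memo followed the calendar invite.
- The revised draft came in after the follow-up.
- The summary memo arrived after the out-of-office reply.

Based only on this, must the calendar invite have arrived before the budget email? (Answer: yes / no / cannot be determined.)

cannot be determined

No chain of stated constraints runs from the calendar invite to the budget email, and none runs from the budget email to the calendar invite either.
So the relative order of the calendar invite and the budget email is not fixed by the given facts.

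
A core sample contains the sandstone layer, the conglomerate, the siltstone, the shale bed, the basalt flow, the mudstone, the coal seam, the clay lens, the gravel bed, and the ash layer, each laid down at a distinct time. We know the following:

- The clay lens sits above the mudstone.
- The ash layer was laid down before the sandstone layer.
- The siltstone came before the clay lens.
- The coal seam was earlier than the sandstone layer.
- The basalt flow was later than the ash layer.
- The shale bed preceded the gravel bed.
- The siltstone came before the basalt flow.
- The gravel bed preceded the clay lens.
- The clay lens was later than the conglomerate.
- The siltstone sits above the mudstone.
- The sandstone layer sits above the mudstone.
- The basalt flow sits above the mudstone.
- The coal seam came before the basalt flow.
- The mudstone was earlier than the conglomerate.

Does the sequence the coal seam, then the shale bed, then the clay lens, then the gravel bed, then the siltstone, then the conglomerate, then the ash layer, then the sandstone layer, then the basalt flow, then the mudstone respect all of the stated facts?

no

The constraints require the mudstone before the siltstone, but in the proposed sequence the siltstone appears ahead of the mudstone. That one violation is enough.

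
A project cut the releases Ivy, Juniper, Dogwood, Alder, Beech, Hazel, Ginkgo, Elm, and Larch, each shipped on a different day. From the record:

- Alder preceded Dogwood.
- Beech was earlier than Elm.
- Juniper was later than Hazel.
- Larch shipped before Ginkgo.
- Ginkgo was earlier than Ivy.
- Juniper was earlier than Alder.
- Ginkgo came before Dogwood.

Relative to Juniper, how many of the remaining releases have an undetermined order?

Forced before Juniper: Hazel; forced after Juniper: Alder and Dogwood.
That leaves Beech, Elm, Ginkgo, Ivy, and Larch with no forced order relative to Juniper — 5.

5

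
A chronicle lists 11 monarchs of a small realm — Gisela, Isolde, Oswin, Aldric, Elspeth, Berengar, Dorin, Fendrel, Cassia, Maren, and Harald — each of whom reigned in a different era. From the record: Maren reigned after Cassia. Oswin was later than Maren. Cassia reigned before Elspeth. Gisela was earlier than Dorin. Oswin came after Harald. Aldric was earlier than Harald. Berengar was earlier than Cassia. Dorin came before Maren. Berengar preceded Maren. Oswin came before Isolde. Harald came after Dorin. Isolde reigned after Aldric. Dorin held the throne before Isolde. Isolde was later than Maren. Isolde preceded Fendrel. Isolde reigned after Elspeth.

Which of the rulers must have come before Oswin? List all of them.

Directly stated before Oswin: Harald and Maren.
Aldric reaches Oswin via Aldric → Harald → Oswin.
Berengar reaches Oswin via Berengar → Maren → Oswin.
Cassia reaches Oswin via Cassia → Maren → Oswin.
Likewise Dorin and Gisela each reach Oswin by chaining the stated constraints.

Aldric, Berengar, Cassia, Dorin, Gisela, Harald, Maren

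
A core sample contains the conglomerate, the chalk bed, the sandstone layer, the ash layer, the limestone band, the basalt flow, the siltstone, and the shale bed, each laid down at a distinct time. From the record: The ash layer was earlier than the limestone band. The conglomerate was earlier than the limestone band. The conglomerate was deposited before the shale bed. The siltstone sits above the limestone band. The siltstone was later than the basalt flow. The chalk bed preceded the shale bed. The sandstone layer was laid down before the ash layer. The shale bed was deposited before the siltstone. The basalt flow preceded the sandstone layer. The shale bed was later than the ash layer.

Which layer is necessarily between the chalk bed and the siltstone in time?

the shale bed

Tracing the constraints gives the chalk bed → the shale bed → the siltstone, so the shale bed sits after the chalk bed and before the siltstone.
No other layer is forced both after the chalk bed and before the siltstone.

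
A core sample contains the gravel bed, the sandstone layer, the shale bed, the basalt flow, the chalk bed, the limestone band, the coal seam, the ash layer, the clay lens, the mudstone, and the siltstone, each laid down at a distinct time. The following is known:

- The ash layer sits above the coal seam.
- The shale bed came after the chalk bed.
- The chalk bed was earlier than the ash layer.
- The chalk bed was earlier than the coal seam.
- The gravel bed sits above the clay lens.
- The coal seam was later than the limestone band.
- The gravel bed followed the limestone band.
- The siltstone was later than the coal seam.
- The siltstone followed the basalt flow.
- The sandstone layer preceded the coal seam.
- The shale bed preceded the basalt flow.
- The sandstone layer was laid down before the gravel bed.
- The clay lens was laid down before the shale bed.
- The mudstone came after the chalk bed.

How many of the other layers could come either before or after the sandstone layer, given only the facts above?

6

Forced after the sandstone layer: the ash layer, the coal seam, the gravel bed, and the siltstone.
That leaves the basalt flow, the chalk bed, the clay lens, the limestone band, the mudstone, and the shale bed with no forced order relative to the sandstone layer — 6.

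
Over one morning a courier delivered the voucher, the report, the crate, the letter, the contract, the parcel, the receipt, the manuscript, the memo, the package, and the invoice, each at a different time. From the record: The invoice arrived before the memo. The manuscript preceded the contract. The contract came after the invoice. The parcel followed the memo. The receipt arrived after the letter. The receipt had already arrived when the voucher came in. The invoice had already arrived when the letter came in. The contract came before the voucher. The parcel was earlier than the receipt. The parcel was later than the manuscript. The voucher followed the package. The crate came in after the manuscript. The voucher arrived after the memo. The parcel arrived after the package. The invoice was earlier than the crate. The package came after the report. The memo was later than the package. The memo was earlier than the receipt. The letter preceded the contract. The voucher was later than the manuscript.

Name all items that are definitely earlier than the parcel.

the invoice, the manuscript, the memo, the package, the report

Directly stated before the parcel: the manuscript, the memo, and the package.
The invoice reaches the parcel via the invoice → the memo → the parcel.
The report reaches the parcel via the report → the package → the parcel.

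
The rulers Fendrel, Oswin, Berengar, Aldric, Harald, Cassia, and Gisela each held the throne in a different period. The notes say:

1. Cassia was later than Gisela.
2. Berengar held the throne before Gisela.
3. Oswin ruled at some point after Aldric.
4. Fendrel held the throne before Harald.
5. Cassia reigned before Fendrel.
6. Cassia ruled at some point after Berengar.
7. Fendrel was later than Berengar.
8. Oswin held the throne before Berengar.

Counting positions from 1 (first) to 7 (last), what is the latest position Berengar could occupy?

3

Berengar must come before Cassia, Fendrel, Gisela, and Harald — 4 rulers forced after them.
Everything else can be placed before Berengar in some valid order, so Berengar can sit as late as position 7 − 4 = 3.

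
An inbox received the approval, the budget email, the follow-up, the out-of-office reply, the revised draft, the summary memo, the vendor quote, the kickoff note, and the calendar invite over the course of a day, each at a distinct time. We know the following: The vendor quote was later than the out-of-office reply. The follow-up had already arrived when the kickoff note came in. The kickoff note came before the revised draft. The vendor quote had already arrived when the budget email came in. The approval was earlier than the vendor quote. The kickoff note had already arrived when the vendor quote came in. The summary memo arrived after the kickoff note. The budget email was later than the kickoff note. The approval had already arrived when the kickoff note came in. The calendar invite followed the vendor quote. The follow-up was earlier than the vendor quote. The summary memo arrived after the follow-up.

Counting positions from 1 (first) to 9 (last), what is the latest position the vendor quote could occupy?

7

The vendor quote must come before the budget email and the calendar invite — 2 messages forced after it.
Everything else can be placed before the vendor quote in some valid order, so the vendor quote can sit as late as position 9 − 2 = 7.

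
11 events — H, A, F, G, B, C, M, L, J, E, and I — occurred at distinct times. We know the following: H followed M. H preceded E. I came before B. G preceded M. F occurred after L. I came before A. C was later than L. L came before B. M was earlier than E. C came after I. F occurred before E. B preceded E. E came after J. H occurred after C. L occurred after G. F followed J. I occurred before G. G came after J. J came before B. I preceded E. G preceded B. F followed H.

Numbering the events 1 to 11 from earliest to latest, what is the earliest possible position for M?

G, I, and J must all come before M — 3 forced predecessors.
Nothing else is forced ahead of M, so its earliest slot is position 3 + 1 = 4.

4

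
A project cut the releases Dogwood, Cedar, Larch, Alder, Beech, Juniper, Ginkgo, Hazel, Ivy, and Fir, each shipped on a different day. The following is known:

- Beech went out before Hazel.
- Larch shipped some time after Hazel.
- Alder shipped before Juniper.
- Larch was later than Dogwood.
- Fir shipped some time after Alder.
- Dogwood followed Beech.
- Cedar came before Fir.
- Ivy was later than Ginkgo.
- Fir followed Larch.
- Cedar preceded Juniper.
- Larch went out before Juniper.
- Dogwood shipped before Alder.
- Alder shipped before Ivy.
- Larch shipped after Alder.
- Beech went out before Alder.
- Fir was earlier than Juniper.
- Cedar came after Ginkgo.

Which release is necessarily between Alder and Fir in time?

Larch

Tracing the constraints gives Alder → Larch → Fir, so Larch sits after Alder and before Fir.
No other release is forced both after Alder and before Fir.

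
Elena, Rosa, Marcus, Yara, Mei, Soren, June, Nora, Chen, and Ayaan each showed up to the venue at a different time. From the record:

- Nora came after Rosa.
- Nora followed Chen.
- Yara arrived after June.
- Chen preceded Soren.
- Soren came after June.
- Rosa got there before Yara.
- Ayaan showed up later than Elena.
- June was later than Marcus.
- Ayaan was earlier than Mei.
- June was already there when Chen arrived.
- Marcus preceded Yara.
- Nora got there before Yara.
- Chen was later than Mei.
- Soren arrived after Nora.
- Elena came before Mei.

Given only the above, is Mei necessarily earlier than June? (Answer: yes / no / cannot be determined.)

cannot be determined

No chain of stated constraints runs from Mei to June, and none runs from June to Mei either.
So the relative order of Mei and June is not fixed by the given facts.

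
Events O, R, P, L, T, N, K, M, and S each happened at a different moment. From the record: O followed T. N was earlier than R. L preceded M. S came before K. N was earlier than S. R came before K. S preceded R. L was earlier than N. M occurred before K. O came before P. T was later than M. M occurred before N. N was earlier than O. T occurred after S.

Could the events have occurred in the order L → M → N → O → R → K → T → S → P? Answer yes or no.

The constraints require S before K, but in the proposed sequence K appears ahead of S. That one violation is enough.

no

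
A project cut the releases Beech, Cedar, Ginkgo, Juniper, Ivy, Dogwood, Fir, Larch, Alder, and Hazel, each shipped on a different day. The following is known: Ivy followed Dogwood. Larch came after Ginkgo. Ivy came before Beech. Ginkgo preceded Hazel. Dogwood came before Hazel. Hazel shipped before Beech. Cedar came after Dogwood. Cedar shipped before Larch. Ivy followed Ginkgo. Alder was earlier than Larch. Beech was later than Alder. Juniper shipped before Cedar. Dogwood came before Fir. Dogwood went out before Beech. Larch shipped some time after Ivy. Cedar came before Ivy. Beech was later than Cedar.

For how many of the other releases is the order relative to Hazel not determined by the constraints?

Forced before Hazel: Dogwood and Ginkgo; forced after Hazel: Beech.
That leaves Alder, Cedar, Fir, Ivy, Juniper, and Larch with no forced order relative to Hazel — 6.

6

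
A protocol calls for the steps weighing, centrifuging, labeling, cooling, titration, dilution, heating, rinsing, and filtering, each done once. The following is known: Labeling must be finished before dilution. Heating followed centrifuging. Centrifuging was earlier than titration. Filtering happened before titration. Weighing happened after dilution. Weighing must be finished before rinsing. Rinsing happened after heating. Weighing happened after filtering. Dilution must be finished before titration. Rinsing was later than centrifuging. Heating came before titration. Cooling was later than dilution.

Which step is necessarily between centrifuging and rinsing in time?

Tracing the constraints gives centrifuging → heating → rinsing, so heating sits after centrifuging and before rinsing.
No other step is forced both after centrifuging and before rinsing.

heating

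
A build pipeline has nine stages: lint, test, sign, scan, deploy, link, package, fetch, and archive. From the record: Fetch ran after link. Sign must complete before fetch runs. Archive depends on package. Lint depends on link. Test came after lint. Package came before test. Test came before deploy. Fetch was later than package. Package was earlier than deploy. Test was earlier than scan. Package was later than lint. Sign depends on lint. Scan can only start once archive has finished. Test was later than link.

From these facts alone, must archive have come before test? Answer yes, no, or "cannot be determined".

cannot be determined

No chain of stated constraints runs from archive to test, and none runs from test to archive either.
So the relative order of archive and test is not fixed by the given facts.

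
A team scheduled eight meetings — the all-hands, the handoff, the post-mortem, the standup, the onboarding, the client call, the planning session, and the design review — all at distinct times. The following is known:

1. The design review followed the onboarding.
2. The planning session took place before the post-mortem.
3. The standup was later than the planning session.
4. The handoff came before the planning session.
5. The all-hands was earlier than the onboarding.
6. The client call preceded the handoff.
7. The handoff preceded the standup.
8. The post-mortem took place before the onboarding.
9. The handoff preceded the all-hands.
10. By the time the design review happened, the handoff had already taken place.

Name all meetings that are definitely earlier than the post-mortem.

Directly stated before the post-mortem: the planning session.
The client call reaches the post-mortem via the client call → the handoff → the planning session → the post-mortem.
The handoff reaches the post-mortem via the handoff → the planning session → the post-mortem.
No chain forces the standup (or any of the others) ahead of the post-mortem.

the client call, the handoff, the planning session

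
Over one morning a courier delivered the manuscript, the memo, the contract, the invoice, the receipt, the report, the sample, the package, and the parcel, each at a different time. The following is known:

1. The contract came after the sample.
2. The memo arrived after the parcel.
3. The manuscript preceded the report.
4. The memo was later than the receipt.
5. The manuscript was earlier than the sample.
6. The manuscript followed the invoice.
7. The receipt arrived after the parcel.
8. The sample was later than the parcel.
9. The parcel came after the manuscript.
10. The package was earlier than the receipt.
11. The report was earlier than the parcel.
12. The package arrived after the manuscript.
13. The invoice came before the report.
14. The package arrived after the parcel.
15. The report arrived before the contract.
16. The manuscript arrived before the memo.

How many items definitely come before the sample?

Directly stated before the sample: the manuscript and the parcel.
The invoice reaches the sample via the invoice → the manuscript → the sample.
The report reaches the sample via the report → the parcel → the sample.
No chain forces the receipt (or any of the others) ahead of the sample.
That's the invoice, the manuscript, the parcel, and the report — 4 in all.

4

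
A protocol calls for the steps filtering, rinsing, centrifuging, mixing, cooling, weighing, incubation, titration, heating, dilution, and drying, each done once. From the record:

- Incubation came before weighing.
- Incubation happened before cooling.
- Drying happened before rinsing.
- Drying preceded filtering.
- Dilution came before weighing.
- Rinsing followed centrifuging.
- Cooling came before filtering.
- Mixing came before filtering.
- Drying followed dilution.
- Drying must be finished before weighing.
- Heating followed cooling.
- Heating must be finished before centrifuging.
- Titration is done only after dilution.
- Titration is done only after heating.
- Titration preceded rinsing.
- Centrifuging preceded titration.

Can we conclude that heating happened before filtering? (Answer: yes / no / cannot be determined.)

cannot be determined

No chain of stated constraints runs from heating to filtering, and none runs from filtering to heating either.
So the relative order of heating and filtering is not fixed by the given facts.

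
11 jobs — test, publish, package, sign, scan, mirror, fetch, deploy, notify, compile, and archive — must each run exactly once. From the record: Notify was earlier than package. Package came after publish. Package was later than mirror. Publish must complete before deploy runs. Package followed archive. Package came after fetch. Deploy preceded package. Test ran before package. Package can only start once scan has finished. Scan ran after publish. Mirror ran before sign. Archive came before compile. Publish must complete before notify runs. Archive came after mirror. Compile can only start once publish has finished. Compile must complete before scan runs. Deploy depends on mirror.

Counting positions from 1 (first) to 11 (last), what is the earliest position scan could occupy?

Archive, compile, mirror, and publish must all come before scan — 4 forced predecessors.
Nothing else is forced ahead of scan, so its earliest slot is position 4 + 1 = 5.

5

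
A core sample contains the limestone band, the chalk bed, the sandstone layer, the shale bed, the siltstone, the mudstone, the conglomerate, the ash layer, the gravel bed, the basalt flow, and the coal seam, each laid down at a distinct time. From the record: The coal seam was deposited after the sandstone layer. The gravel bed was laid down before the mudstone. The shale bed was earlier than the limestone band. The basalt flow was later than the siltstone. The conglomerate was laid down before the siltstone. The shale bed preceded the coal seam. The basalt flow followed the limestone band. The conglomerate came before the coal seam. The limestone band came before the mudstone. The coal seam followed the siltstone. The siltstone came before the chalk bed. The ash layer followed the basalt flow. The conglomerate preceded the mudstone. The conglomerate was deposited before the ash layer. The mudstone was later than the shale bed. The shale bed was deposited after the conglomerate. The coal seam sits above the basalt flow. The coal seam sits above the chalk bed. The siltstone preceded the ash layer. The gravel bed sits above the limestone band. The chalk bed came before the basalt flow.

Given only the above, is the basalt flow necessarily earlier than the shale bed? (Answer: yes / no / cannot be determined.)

Tracing the constraints gives the shale bed → the limestone band → the basalt flow, so the shale bed must come before the basalt flow.
That means the basalt flow cannot be before the shale bed.

no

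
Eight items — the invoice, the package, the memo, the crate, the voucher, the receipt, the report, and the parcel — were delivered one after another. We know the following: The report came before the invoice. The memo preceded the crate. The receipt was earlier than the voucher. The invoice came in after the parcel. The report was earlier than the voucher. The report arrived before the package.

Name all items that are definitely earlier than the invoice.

Directly stated before the invoice: the parcel and the report.

the parcel, the report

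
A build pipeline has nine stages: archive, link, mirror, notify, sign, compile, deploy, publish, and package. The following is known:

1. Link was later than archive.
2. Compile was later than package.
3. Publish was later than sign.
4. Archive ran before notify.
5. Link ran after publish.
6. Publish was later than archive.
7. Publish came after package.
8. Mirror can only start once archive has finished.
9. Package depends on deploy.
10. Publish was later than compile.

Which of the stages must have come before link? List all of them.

Directly stated before link: archive and publish.
Compile reaches link via compile → publish → link.
Deploy reaches link via deploy → package → publish → link.
Package reaches link via package → publish → link.
Likewise sign reaches link by chaining the stated constraints.
No chain forces mirror (or any of the others) ahead of link.

archive, compile, deploy, package, publish, sign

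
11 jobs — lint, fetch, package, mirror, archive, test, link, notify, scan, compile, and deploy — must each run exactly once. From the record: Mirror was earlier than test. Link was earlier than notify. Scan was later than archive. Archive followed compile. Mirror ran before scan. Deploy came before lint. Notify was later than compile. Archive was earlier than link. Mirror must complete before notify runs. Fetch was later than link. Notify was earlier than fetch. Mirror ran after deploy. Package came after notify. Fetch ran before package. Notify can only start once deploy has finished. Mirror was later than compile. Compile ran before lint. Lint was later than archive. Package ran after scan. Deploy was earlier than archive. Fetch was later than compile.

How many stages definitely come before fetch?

Directly stated before fetch: compile, link, and notify.
Archive reaches fetch via archive → link → fetch.
Deploy reaches fetch via deploy → notify → fetch.
Mirror reaches fetch via mirror → notify → fetch.
No chain forces scan (or any of the others) ahead of fetch.
That's archive, compile, deploy, link, mirror, and notify — 6 in all.

6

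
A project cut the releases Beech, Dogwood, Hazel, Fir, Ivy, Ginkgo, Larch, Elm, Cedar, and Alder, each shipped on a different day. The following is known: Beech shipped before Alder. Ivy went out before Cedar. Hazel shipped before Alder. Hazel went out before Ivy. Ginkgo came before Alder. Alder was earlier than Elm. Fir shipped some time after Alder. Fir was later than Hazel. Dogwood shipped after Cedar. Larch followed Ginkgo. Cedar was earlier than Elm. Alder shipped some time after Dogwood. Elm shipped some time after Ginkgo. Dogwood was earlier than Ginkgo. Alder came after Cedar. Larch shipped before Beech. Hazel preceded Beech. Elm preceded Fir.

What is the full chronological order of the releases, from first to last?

The constraints fix every adjacent pair, so only one ordering works:
Hazel → Ivy → Cedar → Dogwood → Ginkgo → Larch → Beech → Alder → Elm → Fir.

Hazel, Ivy, Cedar, Dogwood, Ginkgo, Larch, Beech, Alder, Elm, Fir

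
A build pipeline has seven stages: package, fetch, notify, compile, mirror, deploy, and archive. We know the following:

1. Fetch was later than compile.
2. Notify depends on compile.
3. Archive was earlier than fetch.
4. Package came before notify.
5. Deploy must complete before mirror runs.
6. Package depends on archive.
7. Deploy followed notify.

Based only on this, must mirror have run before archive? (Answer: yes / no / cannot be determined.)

Tracing the constraints gives archive → package → notify → deploy → mirror, so archive must come before mirror.
That means mirror cannot be before archive.

no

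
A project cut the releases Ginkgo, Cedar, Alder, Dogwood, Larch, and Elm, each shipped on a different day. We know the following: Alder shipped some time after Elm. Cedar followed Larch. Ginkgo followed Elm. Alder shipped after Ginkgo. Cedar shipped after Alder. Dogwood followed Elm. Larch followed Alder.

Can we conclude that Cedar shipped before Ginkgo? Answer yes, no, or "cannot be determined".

no

Tracing the constraints gives Ginkgo → Alder → Cedar, so Ginkgo must come before Cedar.
That means Cedar cannot be before Ginkgo.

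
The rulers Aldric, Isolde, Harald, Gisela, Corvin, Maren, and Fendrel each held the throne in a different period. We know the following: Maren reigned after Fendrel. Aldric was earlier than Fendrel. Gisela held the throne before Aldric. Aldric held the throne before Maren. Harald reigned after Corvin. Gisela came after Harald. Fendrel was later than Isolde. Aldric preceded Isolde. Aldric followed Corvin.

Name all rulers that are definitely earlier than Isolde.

Aldric, Corvin, Gisela, Harald

Directly stated before Isolde: Aldric.
Corvin reaches Isolde via Corvin → Aldric → Isolde.
Gisela reaches Isolde via Gisela → Aldric → Isolde.
Harald reaches Isolde via Harald → Gisela → Aldric → Isolde.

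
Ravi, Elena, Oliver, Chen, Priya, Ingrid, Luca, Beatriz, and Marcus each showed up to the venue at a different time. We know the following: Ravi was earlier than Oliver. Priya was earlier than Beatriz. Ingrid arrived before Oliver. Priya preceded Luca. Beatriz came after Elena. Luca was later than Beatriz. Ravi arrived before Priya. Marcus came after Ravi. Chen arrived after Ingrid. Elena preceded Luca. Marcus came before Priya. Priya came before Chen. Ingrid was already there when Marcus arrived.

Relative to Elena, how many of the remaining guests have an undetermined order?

Forced after Elena: Beatriz and Luca.
That leaves Chen, Ingrid, Marcus, Oliver, Priya, and Ravi with no forced order relative to Elena — 6.

6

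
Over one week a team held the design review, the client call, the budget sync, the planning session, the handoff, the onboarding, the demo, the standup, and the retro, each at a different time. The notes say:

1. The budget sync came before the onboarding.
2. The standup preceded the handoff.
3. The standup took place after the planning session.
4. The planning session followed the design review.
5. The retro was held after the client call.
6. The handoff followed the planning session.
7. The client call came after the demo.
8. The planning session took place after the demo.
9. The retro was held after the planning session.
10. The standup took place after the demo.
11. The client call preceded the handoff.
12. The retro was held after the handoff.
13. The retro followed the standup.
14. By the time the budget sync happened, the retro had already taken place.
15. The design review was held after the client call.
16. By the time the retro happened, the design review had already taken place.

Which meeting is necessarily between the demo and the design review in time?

Tracing the constraints gives the demo → the client call → the design review, so the client call sits after the demo and before the design review.
No other meeting is forced both after the demo and before the design review.

the client call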